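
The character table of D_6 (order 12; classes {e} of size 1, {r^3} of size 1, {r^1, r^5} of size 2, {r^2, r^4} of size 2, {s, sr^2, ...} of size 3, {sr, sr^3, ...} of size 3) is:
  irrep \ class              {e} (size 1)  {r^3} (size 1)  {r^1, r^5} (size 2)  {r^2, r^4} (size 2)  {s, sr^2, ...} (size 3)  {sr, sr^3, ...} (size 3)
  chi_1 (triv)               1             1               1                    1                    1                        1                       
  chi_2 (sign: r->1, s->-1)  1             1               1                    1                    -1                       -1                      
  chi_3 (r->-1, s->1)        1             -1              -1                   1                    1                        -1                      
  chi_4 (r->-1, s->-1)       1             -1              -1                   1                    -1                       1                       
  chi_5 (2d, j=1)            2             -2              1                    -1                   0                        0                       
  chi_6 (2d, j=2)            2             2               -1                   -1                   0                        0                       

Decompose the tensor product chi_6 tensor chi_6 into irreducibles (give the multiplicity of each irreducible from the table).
chi_6 tensor chi_6 = chi_1 + chi_2 + chi_6 (all other irreducibles have multiplicity 0).

Reasoning: The character of a tensor product is the pointwise product (chi_6 * chi_6)(C) = chi_6(C) * chi_6(C):
  {e}: (2)*(2), {r^3}: (2)*(2), {r^1, r^5}: (-1)*(-1), {r^2, r^4}: (-1)*(-1), {s, sr^2, ...}: (0)*(0), {sr, sr^3, ...}: (0)*(0)
so (chi_6 * chi_6) takes values
  {e} -> 4, {r^3} -> 4, {r^1, r^5} -> 1, {r^2, r^4} -> 1, {s, sr^2, ...} -> 0, {sr, sr^3, ...} -> 0.
Now take the inner product of this character with each irreducible chi from the table, <chi_6*chi_6, chi> = (1/12) sum_C |C| (chi_6*chi_6)(C) conj(chi(C)):
  <chi_6*chi_6, chi_1> = (1/12)[1*(4)*conj(1) + 1*(4)*conj(1) + 2*(1)*conj(1) + 2*(1)*conj(1) + 3*(0)*conj(1) + 3*(0)*conj(1)]
      = (1/12)[(4) + (4) + (2) + (2) + (0) + (0)] = 12/12 = 1
  <chi_6*chi_6, chi_2> = (1/12)[1*(4)*conj(1) + 1*(4)*conj(1) + 2*(1)*conj(1) + 2*(1)*conj(1) + 3*(0)*conj(-1) + 3*(0)*conj(-1)]
      = (1/12)[(4) + (4) + (2) + (2) + (0) + (0)] = 12/12 = 1
  <chi_6*chi_6, chi_3> = (1/12)[1*(4)*conj(1) + 1*(4)*conj(-1) + 2*(1)*conj(-1) + 2*(1)*conj(1) + 3*(0)*conj(1) + 3*(0)*conj(-1)]
      = (1/12)[(4) + (-4) + (-2) + (2) + (0) + (0)] = 0/12 = 0
  <chi_6*chi_6, chi_4> = (1/12)[1*(4)*conj(1) + 1*(4)*conj(-1) + 2*(1)*conj(-1) + 2*(1)*conj(1) + 3*(0)*conj(-1) + 3*(0)*conj(1)]
      = (1/12)[(4) + (-4) + (-2) + (2) + (0) + (0)] = 0/12 = 0
  <chi_6*chi_6, chi_5> = (1/12)[1*(4)*conj(2) + 1*(4)*conj(-2) + 2*(1)*conj(1) + 2*(1)*conj(-1) + 3*(0)*conj(0) + 3*(0)*conj(0)]
      = (1/12)[(8) + (-8) + (2) + (-2) + (0) + (0)] = 0/12 = 0
  <chi_6*chi_6, chi_6> = (1/12)[1*(4)*conj(2) + 1*(4)*conj(2) + 2*(1)*conj(-1) + 2*(1)*conj(-1) + 3*(0)*conj(0) + 3*(0)*conj(0)]
      = (1/12)[(8) + (8) + (-2) + (-2) + (0) + (0)] = 12/12 = 1
Hence the multiplicities are chi_1: 1, chi_2: 1, chi_6: 1. Dimension check: dim(chi_6)*dim(chi_6) = 2*2 = 4 and sum (mult * dim) = 1*1 + 1*1 + 1*2 = 4.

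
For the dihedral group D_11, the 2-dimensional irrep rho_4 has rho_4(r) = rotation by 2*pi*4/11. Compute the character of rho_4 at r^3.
chi_{rho_4}(r^3) = 2*cos(2*pi*4*3/11) = 2*cos(24*pi/11)

Proof sketch: rho_4(r^3) is rotation by angle 2*pi*4*3/11, whose trace is 2*cos(2*pi*4*3/11) = 2*cos(24*pi/11).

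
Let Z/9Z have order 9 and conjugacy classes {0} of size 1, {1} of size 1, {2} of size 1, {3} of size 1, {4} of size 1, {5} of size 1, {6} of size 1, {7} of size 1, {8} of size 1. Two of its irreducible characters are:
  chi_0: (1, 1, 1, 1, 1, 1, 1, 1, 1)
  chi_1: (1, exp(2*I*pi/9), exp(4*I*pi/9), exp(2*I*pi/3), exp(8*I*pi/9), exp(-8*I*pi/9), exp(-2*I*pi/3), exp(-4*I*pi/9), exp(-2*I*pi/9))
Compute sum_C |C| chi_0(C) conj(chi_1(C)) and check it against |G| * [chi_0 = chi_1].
Sum = 0; so <chi_0, chi_1> = 0 (distinct irreducibles are orthogonal).

Explanation: Compute term by term over conjugacy classes (|C| * chi_0(C) * conj(chi_1(C))):
  1*(1)*conj(1) + 1*(1)*conj(exp(2*I*pi/9)) + 1*(1)*conj(exp(4*I*pi/9)) + 1*(1)*conj(exp(2*I*pi/3)) + 1*(1)*conj(exp(8*I*pi/9)) + 1*(1)*conj(exp(-8*I*pi/9)) + 1*(1)*conj(exp(-2*I*pi/3)) + 1*(1)*conj(exp(-4*I*pi/9)) + 1*(1)*conj(exp(-2*I*pi/9))
  = (1) + (exp(-2*I*pi/9)) + (exp(-4*I*pi/9)) + (exp(-2*I*pi/3)) + (exp(-8*I*pi/9)) + (exp(8*I*pi/9)) + (exp(2*I*pi/3)) + (exp(4*I*pi/9)) + (exp(2*I*pi/9))
  = 0.
(Exp terms are combined using exp(i*s)*conj(exp(i*t)) = exp(i*(s-t)), and sums of them are collapsed using the identity that for every m > 1 the m distinct m-th roots of unity sum to 0, e.g. 1 + exp(2*I*pi/3) + exp(-2*I*pi/3) = 0.)
Dividing by |G| = 9 gives 0/9 = 0, matching the row-orthogonality relation <chi_0, chi_1> = [chi_0 = chi_1].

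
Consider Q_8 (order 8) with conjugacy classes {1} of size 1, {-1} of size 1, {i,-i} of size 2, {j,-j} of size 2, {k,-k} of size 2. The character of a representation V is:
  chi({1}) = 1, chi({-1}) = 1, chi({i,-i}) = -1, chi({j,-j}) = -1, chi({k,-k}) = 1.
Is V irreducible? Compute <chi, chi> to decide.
Irreducible: <chi, chi> = 1.

Derivation: <chi, chi> = (1/|G|) sum_C |C| * |chi(C)|^2 = (1/8)[1*|1|^2 + 1*|1|^2 + 2*|-1|^2 + 2*|-1|^2 + 2*|1|^2]
  = (1/8)[(1) + (1) + (2) + (2) + (2)] = 8/8 = 1.
A character is irreducible iff <chi, chi> = 1, so this representation is irreducible.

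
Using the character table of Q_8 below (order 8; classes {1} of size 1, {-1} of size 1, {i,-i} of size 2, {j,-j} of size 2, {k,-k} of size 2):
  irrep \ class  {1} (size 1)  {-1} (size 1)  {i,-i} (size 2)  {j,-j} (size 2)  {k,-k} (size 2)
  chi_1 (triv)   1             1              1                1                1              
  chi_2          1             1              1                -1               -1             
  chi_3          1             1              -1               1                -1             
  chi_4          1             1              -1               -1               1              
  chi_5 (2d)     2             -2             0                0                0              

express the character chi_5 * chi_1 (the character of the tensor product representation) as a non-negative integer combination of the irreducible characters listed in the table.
chi_5 tensor chi_1 = chi_5 (all other irreducibles have multiplicity 0).

Derivation: The character of a tensor product is the pointwise product (chi_5 * chi_1)(C) = chi_5(C) * chi_1(C):
  {1}: (2)*(1), {-1}: (-2)*(1), {i,-i}: (0)*(1), {j,-j}: (0)*(1), {k,-k}: (0)*(1)
so (chi_5 * chi_1) takes values
  {1} -> 2, {-1} -> -2, {i,-i} -> 0, {j,-j} -> 0, {k,-k} -> 0.
Now take the inner product of this character with each irreducible chi from the table, <chi_5*chi_1, chi> = (1/8) sum_C |C| (chi_5*chi_1)(C) conj(chi(C)):
  <chi_5*chi_1, chi_1> = (1/8)[1*(2)*conj(1) + 1*(-2)*conj(1) + 2*(0)*conj(1) + 2*(0)*conj(1) + 2*(0)*conj(1)]
      = (1/8)[(2) + (-2) + (0) + (0) + (0)] = 0/8 = 0
  <chi_5*chi_1, chi_2> = (1/8)[1*(2)*conj(1) + 1*(-2)*conj(1) + 2*(0)*conj(1) + 2*(0)*conj(-1) + 2*(0)*conj(-1)]
      = (1/8)[(2) + (-2) + (0) + (0) + (0)] = 0/8 = 0
  <chi_5*chi_1, chi_3> = (1/8)[1*(2)*conj(1) + 1*(-2)*conj(1) + 2*(0)*conj(-1) + 2*(0)*conj(1) + 2*(0)*conj(-1)]
      = (1/8)[(2) + (-2) + (0) + (0) + (0)] = 0/8 = 0
  <chi_5*chi_1, chi_4> = (1/8)[1*(2)*conj(1) + 1*(-2)*conj(1) + 2*(0)*conj(-1) + 2*(0)*conj(-1) + 2*(0)*conj(1)]
      = (1/8)[(2) + (-2) + (0) + (0) + (0)] = 0/8 = 0
  <chi_5*chi_1, chi_5> = (1/8)[1*(2)*conj(2) + 1*(-2)*conj(-2) + 2*(0)*conj(0) + 2*(0)*conj(0) + 2*(0)*conj(0)]
      = (1/8)[(4) + (4) + (0) + (0) + (0)] = 8/8 = 1
Hence the multiplicities are chi_5: 1. Dimension check: dim(chi_5)*dim(chi_1) = 2*1 = 2 and sum (mult * dim) = 1*2 = 2.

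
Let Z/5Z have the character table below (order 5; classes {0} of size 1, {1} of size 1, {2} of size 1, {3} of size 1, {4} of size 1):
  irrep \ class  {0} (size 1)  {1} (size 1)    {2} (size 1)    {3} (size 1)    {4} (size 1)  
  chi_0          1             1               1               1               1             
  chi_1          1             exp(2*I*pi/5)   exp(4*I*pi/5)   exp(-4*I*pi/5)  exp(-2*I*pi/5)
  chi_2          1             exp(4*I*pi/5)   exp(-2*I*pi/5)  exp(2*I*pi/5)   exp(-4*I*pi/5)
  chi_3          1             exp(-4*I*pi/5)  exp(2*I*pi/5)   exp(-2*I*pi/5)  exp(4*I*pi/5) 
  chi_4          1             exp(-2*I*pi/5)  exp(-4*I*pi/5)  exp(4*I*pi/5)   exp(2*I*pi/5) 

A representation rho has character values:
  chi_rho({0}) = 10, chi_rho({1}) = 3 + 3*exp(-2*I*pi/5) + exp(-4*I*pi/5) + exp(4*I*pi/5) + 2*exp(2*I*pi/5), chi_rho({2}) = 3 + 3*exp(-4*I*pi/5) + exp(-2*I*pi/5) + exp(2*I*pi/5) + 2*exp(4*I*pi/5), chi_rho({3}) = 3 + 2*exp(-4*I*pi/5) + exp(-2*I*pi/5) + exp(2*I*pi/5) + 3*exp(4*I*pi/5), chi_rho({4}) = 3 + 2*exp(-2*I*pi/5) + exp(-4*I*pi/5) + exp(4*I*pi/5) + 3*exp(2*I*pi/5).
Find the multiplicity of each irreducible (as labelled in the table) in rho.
Multiplicities: chi_0: 3, chi_1: 2, chi_2: 1, chi_3: 1, chi_4: 3.

Proof sketch: Use <chi_rho, chi> = (1/|G|) sum_C |C| * chi_rho(C) * conj(chi(C)) with |G| = 5 for each irreducible chi in the table:
  <chi_rho, chi_0> = (1/5)[1*(10)*conj(1) + 1*(3 + 3*exp(-2*I*pi/5) + exp(-4*I*pi/5) + exp(4*I*pi/5) + 2*exp(2*I*pi/5))*conj(1) + 1*(3 + 3*exp(-4*I*pi/5) + exp(-2*I*pi/5) + exp(2*I*pi/5) + 2*exp(4*I*pi/5))*conj(1) + 1*(3 + 2*exp(-4*I*pi/5) + exp(-2*I*pi/5) + exp(2*I*pi/5) + 3*exp(4*I*pi/5))*conj(1) + 1*(3 + 2*exp(-2*I*pi/5) + exp(-4*I*pi/5) + exp(4*I*pi/5) + 3*exp(2*I*pi/5))*conj(1)]
      = (1/5)[(10) + (3 + 3*exp(-2*I*pi/5) + exp(-4*I*pi/5) + exp(4*I*pi/5) + 2*exp(2*I*pi/5)) + (3 + 3*exp(-4*I*pi/5) + exp(-2*I*pi/5) + exp(2*I*pi/5) + 2*exp(4*I*pi/5)) + (3 + 2*exp(-4*I*pi/5) + exp(-2*I*pi/5) + exp(2*I*pi/5) + 3*exp(4*I*pi/5)) + (3 + 2*exp(-2*I*pi/5) + exp(-4*I*pi/5) + exp(4*I*pi/5) + 3*exp(2*I*pi/5))] = 15/5 = 3
  <chi_rho, chi_1> = (1/5)[1*(10)*conj(1) + 1*(3 + 3*exp(-2*I*pi/5) + exp(-4*I*pi/5) + exp(4*I*pi/5) + 2*exp(2*I*pi/5))*conj(exp(2*I*pi/5)) + 1*(3 + 3*exp(-4*I*pi/5) + exp(-2*I*pi/5) + exp(2*I*pi/5) + 2*exp(4*I*pi/5))*conj(exp(4*I*pi/5)) + 1*(3 + 2*exp(-4*I*pi/5) + exp(-2*I*pi/5) + exp(2*I*pi/5) + 3*exp(4*I*pi/5))*conj(exp(-4*I*pi/5)) + 1*(3 + 2*exp(-2*I*pi/5) + exp(-4*I*pi/5) + exp(4*I*pi/5) + 3*exp(2*I*pi/5))*conj(exp(-2*I*pi/5))]
      = (1/5)[(10) + (2 + 3*exp(-2*I*pi/5) + 3*exp(-4*I*pi/5) + exp(4*I*pi/5) + exp(2*I*pi/5)) + (2 + 3*exp(-4*I*pi/5) + exp(-2*I*pi/5) + exp(4*I*pi/5) + 3*exp(2*I*pi/5)) + (2 + 3*exp(-2*I*pi/5) + exp(-4*I*pi/5) + exp(2*I*pi/5) + 3*exp(4*I*pi/5)) + (2 + exp(-2*I*pi/5) + exp(-4*I*pi/5) + 3*exp(4*I*pi/5) + 3*exp(2*I*pi/5))] = 10/5 = 2
  <chi_rho, chi_2> = (1/5)[1*(10)*conj(1) + 1*(3 + 3*exp(-2*I*pi/5) + exp(-4*I*pi/5) + exp(4*I*pi/5) + 2*exp(2*I*pi/5))*conj(exp(4*I*pi/5)) + 1*(3 + 3*exp(-4*I*pi/5) + exp(-2*I*pi/5) + exp(2*I*pi/5) + 2*exp(4*I*pi/5))*conj(exp(-2*I*pi/5)) + 1*(3 + 2*exp(-4*I*pi/5) + exp(-2*I*pi/5) + exp(2*I*pi/5) + 3*exp(4*I*pi/5))*conj(exp(2*I*pi/5)) + 1*(3 + 2*exp(-2*I*pi/5) + exp(-4*I*pi/5) + exp(4*I*pi/5) + 3*exp(2*I*pi/5))*conj(exp(-4*I*pi/5))]
      = (1/5)[(10) + (1 + 2*exp(-2*I*pi/5) + 3*exp(-4*I*pi/5) + exp(2*I*pi/5) + 3*exp(4*I*pi/5)) + (1 + 3*exp(-2*I*pi/5) + 2*exp(-4*I*pi/5) + exp(4*I*pi/5) + 3*exp(2*I*pi/5)) + (1 + 3*exp(-2*I*pi/5) + exp(-4*I*pi/5) + 2*exp(4*I*pi/5) + 3*exp(2*I*pi/5)) + (1 + 3*exp(-4*I*pi/5) + exp(-2*I*pi/5) + 3*exp(4*I*pi/5) + 2*exp(2*I*pi/5))] = 5/5 = 1
  <chi_rho, chi_3> = (1/5)[1*(10)*conj(1) + 1*(3 + 3*exp(-2*I*pi/5) + exp(-4*I*pi/5) + exp(4*I*pi/5) + 2*exp(2*I*pi/5))*conj(exp(-4*I*pi/5)) + 1*(3 + 3*exp(-4*I*pi/5) + exp(-2*I*pi/5) + exp(2*I*pi/5) + 2*exp(4*I*pi/5))*conj(exp(2*I*pi/5)) + 1*(3 + 2*exp(-4*I*pi/5) + exp(-2*I*pi/5) + exp(2*I*pi/5) + 3*exp(4*I*pi/5))*conj(exp(-2*I*pi/5)) + 1*(3 + 2*exp(-2*I*pi/5) + exp(-4*I*pi/5) + exp(4*I*pi/5) + 3*exp(2*I*pi/5))*conj(exp(4*I*pi/5))]
      = (1/5)[(10) + (1 + 2*exp(-4*I*pi/5) + exp(-2*I*pi/5) + 3*exp(4*I*pi/5) + 3*exp(2*I*pi/5)) + (1 + 3*exp(-2*I*pi/5) + exp(-4*I*pi/5) + 3*exp(4*I*pi/5) + 2*exp(2*I*pi/5)) + (1 + 2*exp(-2*I*pi/5) + 3*exp(-4*I*pi/5) + exp(4*I*pi/5) + 3*exp(2*I*pi/5)) + (1 + 3*exp(-2*I*pi/5) + 3*exp(-4*I*pi/5) + exp(2*I*pi/5) + 2*exp(4*I*pi/5))] = 5/5 = 1
  <chi_rho, chi_4> = (1/5)[1*(10)*conj(1) + 1*(3 + 3*exp(-2*I*pi/5) + exp(-4*I*pi/5) + exp(4*I*pi/5) + 2*exp(2*I*pi/5))*conj(exp(-2*I*pi/5)) + 1*(3 + 3*exp(-4*I*pi/5) + exp(-2*I*pi/5) + exp(2*I*pi/5) + 2*exp(4*I*pi/5))*conj(exp(-4*I*pi/5)) + 1*(3 + 2*exp(-4*I*pi/5) + exp(-2*I*pi/5) + exp(2*I*pi/5) + 3*exp(4*I*pi/5))*conj(exp(4*I*pi/5)) + 1*(3 + 2*exp(-2*I*pi/5) + exp(-4*I*pi/5) + exp(4*I*pi/5) + 3*exp(2*I*pi/5))*conj(exp(2*I*pi/5))]
      = (1/5)[(10) + (3 + exp(-2*I*pi/5) + exp(-4*I*pi/5) + 2*exp(4*I*pi/5) + 3*exp(2*I*pi/5)) + (3 + 2*exp(-2*I*pi/5) + exp(-4*I*pi/5) + exp(2*I*pi/5) + 3*exp(4*I*pi/5)) + (3 + 3*exp(-4*I*pi/5) + exp(-2*I*pi/5) + exp(4*I*pi/5) + 2*exp(2*I*pi/5)) + (3 + 3*exp(-2*I*pi/5) + 2*exp(-4*I*pi/5) + exp(4*I*pi/5) + exp(2*I*pi/5))] = 15/5 = 3
(Exp terms are combined using exp(i*s)*conj(exp(i*t)) = exp(i*(s-t)), and sums of them are collapsed using the identity that for every m > 1 the m distinct m-th roots of unity sum to 0, e.g. 1 + exp(2*I*pi/3) + exp(-2*I*pi/3) = 0.)
Dimension check: dim(rho) = sum (mult * dim) = 3*1 + 2*1 + 1*1 + 1*1 + 3*1 = 10 = chi_rho(e) = 10.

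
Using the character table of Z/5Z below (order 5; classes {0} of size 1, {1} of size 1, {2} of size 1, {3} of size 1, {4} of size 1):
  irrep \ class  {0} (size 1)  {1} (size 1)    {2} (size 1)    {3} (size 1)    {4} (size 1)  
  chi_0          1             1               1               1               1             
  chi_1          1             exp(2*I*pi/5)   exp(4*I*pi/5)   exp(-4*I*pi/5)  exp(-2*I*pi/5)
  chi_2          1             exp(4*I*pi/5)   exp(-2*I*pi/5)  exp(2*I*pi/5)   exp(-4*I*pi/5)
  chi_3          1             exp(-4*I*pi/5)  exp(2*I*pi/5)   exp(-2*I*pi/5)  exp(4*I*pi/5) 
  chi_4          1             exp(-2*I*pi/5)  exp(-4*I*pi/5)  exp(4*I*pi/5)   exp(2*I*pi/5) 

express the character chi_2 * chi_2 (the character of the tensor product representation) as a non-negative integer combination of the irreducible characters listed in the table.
chi_2 tensor chi_2 = chi_4 (all other irreducibles have multiplicity 0).

Working: The character of a tensor product is the pointwise product (chi_2 * chi_2)(C) = chi_2(C) * chi_2(C):
  {0}: (1)*(1), {1}: (exp(4*I*pi/5))*(exp(4*I*pi/5)), {2}: (exp(-2*I*pi/5))*(exp(-2*I*pi/5)), {3}: (exp(2*I*pi/5))*(exp(2*I*pi/5)), {4}: (exp(-4*I*pi/5))*(exp(-4*I*pi/5))
so (chi_2 * chi_2) takes values
  {0} -> 1, {1} -> exp(-2*I*pi/5), {2} -> exp(-4*I*pi/5), {3} -> exp(4*I*pi/5), {4} -> exp(2*I*pi/5).
Now take the inner product of this character with each irreducible chi from the table, <chi_2*chi_2, chi> = (1/5) sum_C |C| (chi_2*chi_2)(C) conj(chi(C)):
  <chi_2*chi_2, chi_0> = (1/5)[1*(1)*conj(1) + 1*(exp(-2*I*pi/5))*conj(1) + 1*(exp(-4*I*pi/5))*conj(1) + 1*(exp(4*I*pi/5))*conj(1) + 1*(exp(2*I*pi/5))*conj(1)]
      = (1/5)[(1) + (exp(-2*I*pi/5)) + (exp(-4*I*pi/5)) + (exp(4*I*pi/5)) + (exp(2*I*pi/5))] = 0/5 = 0
  <chi_2*chi_2, chi_1> = (1/5)[1*(1)*conj(1) + 1*(exp(-2*I*pi/5))*conj(exp(2*I*pi/5)) + 1*(exp(-4*I*pi/5))*conj(exp(4*I*pi/5)) + 1*(exp(4*I*pi/5))*conj(exp(-4*I*pi/5)) + 1*(exp(2*I*pi/5))*conj(exp(-2*I*pi/5))]
      = (1/5)[(1) + (exp(-4*I*pi/5)) + (exp(2*I*pi/5)) + (exp(-2*I*pi/5)) + (exp(4*I*pi/5))] = 0/5 = 0
  <chi_2*chi_2, chi_2> = (1/5)[1*(1)*conj(1) + 1*(exp(-2*I*pi/5))*conj(exp(4*I*pi/5)) + 1*(exp(-4*I*pi/5))*conj(exp(-2*I*pi/5)) + 1*(exp(4*I*pi/5))*conj(exp(2*I*pi/5)) + 1*(exp(2*I*pi/5))*conj(exp(-4*I*pi/5))]
      = (1/5)[(1) + (exp(4*I*pi/5)) + (exp(-2*I*pi/5)) + (exp(2*I*pi/5)) + (exp(-4*I*pi/5))] = 0/5 = 0
  <chi_2*chi_2, chi_3> = (1/5)[1*(1)*conj(1) + 1*(exp(-2*I*pi/5))*conj(exp(-4*I*pi/5)) + 1*(exp(-4*I*pi/5))*conj(exp(2*I*pi/5)) + 1*(exp(4*I*pi/5))*conj(exp(-2*I*pi/5)) + 1*(exp(2*I*pi/5))*conj(exp(4*I*pi/5))]
      = (1/5)[(1) + (exp(2*I*pi/5)) + (exp(4*I*pi/5)) + (exp(-4*I*pi/5)) + (exp(-2*I*pi/5))] = 0/5 = 0
  <chi_2*chi_2, chi_4> = (1/5)[1*(1)*conj(1) + 1*(exp(-2*I*pi/5))*conj(exp(-2*I*pi/5)) + 1*(exp(-4*I*pi/5))*conj(exp(-4*I*pi/5)) + 1*(exp(4*I*pi/5))*conj(exp(4*I*pi/5)) + 1*(exp(2*I*pi/5))*conj(exp(2*I*pi/5))]
      = (1/5)[(1) + (1) + (1) + (1) + (1)] = 5/5 = 1
(Exp terms are combined using exp(i*s)*conj(exp(i*t)) = exp(i*(s-t)), and sums of them are collapsed using the identity that for every m > 1 the m distinct m-th roots of unity sum to 0, e.g. 1 + exp(2*I*pi/3) + exp(-2*I*pi/3) = 0.)
Hence the multiplicities are chi_4: 1. Dimension check: dim(chi_2)*dim(chi_2) = 1*1 = 1 and sum (mult * dim) = 1*1 = 1.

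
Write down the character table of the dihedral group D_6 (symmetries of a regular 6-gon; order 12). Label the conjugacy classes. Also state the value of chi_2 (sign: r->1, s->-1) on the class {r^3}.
Conjugacy classes: {e} of size 1, {r^3} of size 1, {r^1, r^5} of size 2, {r^2, r^4} of size 2, {s, sr^2, ...} of size 3, {sr, sr^3, ...} of size 3.
Character table:
  irrep \ class              {e} (size 1)  {r^3} (size 1)  {r^1, r^5} (size 2)  {r^2, r^4} (size 2)  {s, sr^2, ...} (size 3)  {sr, sr^3, ...} (size 3)
  chi_1 (triv)               1             1               1                    1                    1                        1                       
  chi_2 (sign: r->1, s->-1)  1             1               1                    1                    -1                       -1                      
  chi_3 (r->-1, s->1)        1             -1              -1                   1                    1                        -1                      
  chi_4 (r->-1, s->-1)       1             -1              -1                   1                    -1                       1                       
  chi_5 (2d, j=1)            2             -2              1                    -1                   0                        0                       
  chi_6 (2d, j=2)            2             2               -1                   -1                   0                        0                       

Spot check: chi_2 (sign: r->1, s->-1) on {r^3} = 1.

Details: D_6 has order 2*6 = 12 with 6 conjugacy classes, hence 6 irreducibles. Sum of squared dims 1 + 1 + 1 + 1 + 4 + 4 = 12 = |G|. Linear characters come from the abelianisation; the 2-dimensional irreps have character r^k -> 2*cos(2*pi*j*k/6), reflections -> 0.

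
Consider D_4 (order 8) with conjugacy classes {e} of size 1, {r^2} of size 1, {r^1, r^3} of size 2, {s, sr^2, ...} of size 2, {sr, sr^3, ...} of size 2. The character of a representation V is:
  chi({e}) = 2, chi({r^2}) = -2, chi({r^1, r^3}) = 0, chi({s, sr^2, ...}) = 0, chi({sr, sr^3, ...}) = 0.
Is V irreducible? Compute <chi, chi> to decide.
Irreducible: <chi, chi> = 1.

Argument: <chi, chi> = (1/|G|) sum_C |C| * |chi(C)|^2 = (1/8)[1*|2|^2 + 1*|-2|^2 + 2*|0|^2 + 2*|0|^2 + 2*|0|^2]
  = (1/8)[(4) + (4) + (0) + (0) + (0)] = 8/8 = 1.
A character is irreducible iff <chi, chi> = 1, so this representation is irreducible.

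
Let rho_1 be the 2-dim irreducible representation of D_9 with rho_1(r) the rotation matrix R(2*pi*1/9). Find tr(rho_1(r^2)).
chi_{rho_1}(r^2) = 2*cos(2*pi*1*2/9) = 2*cos(4*pi/9)

Details: rho_1(r^2) is rotation by angle 2*pi*1*2/9, whose trace is 2*cos(2*pi*1*2/9) = 2*cos(4*pi/9).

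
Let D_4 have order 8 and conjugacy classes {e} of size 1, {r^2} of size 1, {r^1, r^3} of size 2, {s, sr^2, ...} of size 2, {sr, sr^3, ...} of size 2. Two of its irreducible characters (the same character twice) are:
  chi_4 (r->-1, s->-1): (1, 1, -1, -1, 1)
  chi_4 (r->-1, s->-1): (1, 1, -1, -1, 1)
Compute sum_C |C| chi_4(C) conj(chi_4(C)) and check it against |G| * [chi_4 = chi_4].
Sum = 8 = |G| = 8; so <chi_4, chi_4> = 1 (norm-1 confirms irreducibility).

Derivation: Compute term by term over conjugacy classes (|C| * chi_4(C) * conj(chi_4(C))):
  1*(1)*conj(1) + 1*(1)*conj(1) + 2*(-1)*conj(-1) + 2*(-1)*conj(-1) + 2*(1)*conj(1)
  = (1) + (1) + (2) + (2) + (2)
  = 8.
Dividing by |G| = 8 gives 8/8 = 1, matching the row-orthogonality relation <chi_4, chi_4> = [chi_4 = chi_4].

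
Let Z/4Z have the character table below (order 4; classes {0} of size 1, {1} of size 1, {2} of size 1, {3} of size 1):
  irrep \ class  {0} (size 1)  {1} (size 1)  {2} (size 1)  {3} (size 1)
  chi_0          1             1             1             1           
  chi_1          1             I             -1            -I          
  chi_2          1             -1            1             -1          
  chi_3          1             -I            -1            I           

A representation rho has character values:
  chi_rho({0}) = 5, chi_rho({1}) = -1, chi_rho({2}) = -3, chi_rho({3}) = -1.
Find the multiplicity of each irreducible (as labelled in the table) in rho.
Multiplicities: chi_0: 0, chi_1: 2, chi_2: 1, chi_3: 2.

Details: Use <chi_rho, chi> = (1/|G|) sum_C |C| * chi_rho(C) * conj(chi(C)) with |G| = 4 for each irreducible chi in the table:
  <chi_rho, chi_0> = (1/4)[1*(5)*conj(1) + 1*(-1)*conj(1) + 1*(-3)*conj(1) + 1*(-1)*conj(1)]
      = (1/4)[(5) + (-1) + (-3) + (-1)] = 0/4 = 0
  <chi_rho, chi_1> = (1/4)[1*(5)*conj(1) + 1*(-1)*conj(I) + 1*(-3)*conj(-1) + 1*(-1)*conj(-I)]
      = (1/4)[(5) + (I) + (3) + (-I)] = 8/4 = 2
  <chi_rho, chi_2> = (1/4)[1*(5)*conj(1) + 1*(-1)*conj(-1) + 1*(-3)*conj(1) + 1*(-1)*conj(-1)]
      = (1/4)[(5) + (1) + (-3) + (1)] = 4/4 = 1
  <chi_rho, chi_3> = (1/4)[1*(5)*conj(1) + 1*(-1)*conj(-I) + 1*(-3)*conj(-1) + 1*(-1)*conj(I)]
      = (1/4)[(5) + (-I) + (3) + (I)] = 8/4 = 2
(Exp terms are combined using exp(i*s)*conj(exp(i*t)) = exp(i*(s-t)), and sums of them are collapsed using the identity that for every m > 1 the m distinct m-th roots of unity sum to 0, e.g. 1 + exp(2*I*pi/3) + exp(-2*I*pi/3) = 0.)
Dimension check: dim(rho) = sum (mult * dim) = 0*1 + 2*1 + 1*1 + 2*1 = 5 = chi_rho(e) = 5.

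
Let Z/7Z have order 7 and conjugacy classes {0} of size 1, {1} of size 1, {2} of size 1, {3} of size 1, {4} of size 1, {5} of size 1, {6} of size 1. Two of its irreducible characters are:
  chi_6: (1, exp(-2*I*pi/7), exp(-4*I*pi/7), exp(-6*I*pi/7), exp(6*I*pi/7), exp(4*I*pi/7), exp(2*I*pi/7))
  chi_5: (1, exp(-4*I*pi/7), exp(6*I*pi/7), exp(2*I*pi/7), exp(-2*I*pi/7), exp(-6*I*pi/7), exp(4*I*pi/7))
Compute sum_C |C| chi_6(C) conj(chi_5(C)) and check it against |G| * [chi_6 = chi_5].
Sum = 0; so <chi_6, chi_5> = 0 (distinct irreducibles are orthogonal).

Derivation: Compute term by term over conjugacy classes (|C| * chi_6(C) * conj(chi_5(C))):
  1*(1)*conj(1) + 1*(exp(-2*I*pi/7))*conj(exp(-4*I*pi/7)) + 1*(exp(-4*I*pi/7))*conj(exp(6*I*pi/7)) + 1*(exp(-6*I*pi/7))*conj(exp(2*I*pi/7)) + 1*(exp(6*I*pi/7))*conj(exp(-2*I*pi/7)) + 1*(exp(4*I*pi/7))*conj(exp(-6*I*pi/7)) + 1*(exp(2*I*pi/7))*conj(exp(4*I*pi/7))
  = (1) + (exp(2*I*pi/7)) + (exp(4*I*pi/7)) + (exp(6*I*pi/7)) + (exp(-6*I*pi/7)) + (exp(-4*I*pi/7)) + (exp(-2*I*pi/7))
  = 0.
(Exp terms are combined using exp(i*s)*conj(exp(i*t)) = exp(i*(s-t)), and sums of them are collapsed using the identity that for every m > 1 the m distinct m-th roots of unity sum to 0, e.g. 1 + exp(2*I*pi/3) + exp(-2*I*pi/3) = 0.)
Dividing by |G| = 7 gives 0/7 = 0, matching the row-orthogonality relation <chi_6, chi_5> = [chi_6 = chi_5].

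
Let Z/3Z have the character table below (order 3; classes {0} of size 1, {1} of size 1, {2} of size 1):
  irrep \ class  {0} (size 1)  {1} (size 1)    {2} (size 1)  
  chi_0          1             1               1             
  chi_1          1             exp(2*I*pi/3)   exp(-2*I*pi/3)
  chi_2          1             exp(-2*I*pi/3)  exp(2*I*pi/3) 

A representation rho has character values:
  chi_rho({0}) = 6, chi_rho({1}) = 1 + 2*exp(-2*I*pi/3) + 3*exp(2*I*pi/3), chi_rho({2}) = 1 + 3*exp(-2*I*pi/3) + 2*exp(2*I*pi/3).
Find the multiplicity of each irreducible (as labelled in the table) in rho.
Multiplicities: chi_0: 1, chi_1: 3, chi_2: 2.

Solution. Use <chi_rho, chi> = (1/|G|) sum_C |C| * chi_rho(C) * conj(chi(C)) with |G| = 3 for each irreducible chi in the table:
  <chi_rho, chi_0> = (1/3)[1*(6)*conj(1) + 1*(1 + 2*exp(-2*I*pi/3) + 3*exp(2*I*pi/3))*conj(1) + 1*(1 + 3*exp(-2*I*pi/3) + 2*exp(2*I*pi/3))*conj(1)]
      = (1/3)[(6) + (1 + 2*exp(-2*I*pi/3) + 3*exp(2*I*pi/3)) + (1 + 3*exp(-2*I*pi/3) + 2*exp(2*I*pi/3))] = 3/3 = 1
  <chi_rho, chi_1> = (1/3)[1*(6)*conj(1) + 1*(1 + 2*exp(-2*I*pi/3) + 3*exp(2*I*pi/3))*conj(exp(2*I*pi/3)) + 1*(1 + 3*exp(-2*I*pi/3) + 2*exp(2*I*pi/3))*conj(exp(-2*I*pi/3))]
      = (1/3)[(6) + (3 + exp(-2*I*pi/3) + 2*exp(2*I*pi/3)) + (3 + 2*exp(-2*I*pi/3) + exp(2*I*pi/3))] = 9/3 = 3
  <chi_rho, chi_2> = (1/3)[1*(6)*conj(1) + 1*(1 + 2*exp(-2*I*pi/3) + 3*exp(2*I*pi/3))*conj(exp(-2*I*pi/3)) + 1*(1 + 3*exp(-2*I*pi/3) + 2*exp(2*I*pi/3))*conj(exp(2*I*pi/3))]
      = (1/3)[(6) + (2 + 3*exp(-2*I*pi/3) + exp(2*I*pi/3)) + (2 + exp(-2*I*pi/3) + 3*exp(2*I*pi/3))] = 6/3 = 2
(Exp terms are combined using exp(i*s)*conj(exp(i*t)) = exp(i*(s-t)), and sums of them are collapsed using the identity that for every m > 1 the m distinct m-th roots of unity sum to 0, e.g. 1 + exp(2*I*pi/3) + exp(-2*I*pi/3) = 0.)
Dimension check: dim(rho) = sum (mult * dim) = 1*1 + 3*1 + 2*1 = 6 = chi_rho(e) = 6.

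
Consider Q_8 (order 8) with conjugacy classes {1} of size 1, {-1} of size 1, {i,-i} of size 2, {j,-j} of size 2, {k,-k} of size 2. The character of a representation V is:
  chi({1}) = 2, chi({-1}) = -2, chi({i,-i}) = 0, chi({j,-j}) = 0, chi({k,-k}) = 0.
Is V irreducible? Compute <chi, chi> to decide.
Irreducible: <chi, chi> = 1.

Justification: <chi, chi> = (1/|G|) sum_C |C| * |chi(C)|^2 = (1/8)[1*|2|^2 + 1*|-2|^2 + 2*|0|^2 + 2*|0|^2 + 2*|0|^2]
  = (1/8)[(4) + (4) + (0) + (0) + (0)] = 8/8 = 1.
A character is irreducible iff <chi, chi> = 1, so this representation is irreducible.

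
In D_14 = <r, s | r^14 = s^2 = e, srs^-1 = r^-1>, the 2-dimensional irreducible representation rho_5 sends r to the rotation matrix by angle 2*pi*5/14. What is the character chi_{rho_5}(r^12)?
chi_{rho_5}(r^12) = 2*cos(2*pi*5*12/14) = -2*cos(3*pi/7)

Derivation: rho_5(r^12) is rotation by angle 2*pi*5*12/14, whose trace is 2*cos(2*pi*5*12/14) = -2*cos(3*pi/7).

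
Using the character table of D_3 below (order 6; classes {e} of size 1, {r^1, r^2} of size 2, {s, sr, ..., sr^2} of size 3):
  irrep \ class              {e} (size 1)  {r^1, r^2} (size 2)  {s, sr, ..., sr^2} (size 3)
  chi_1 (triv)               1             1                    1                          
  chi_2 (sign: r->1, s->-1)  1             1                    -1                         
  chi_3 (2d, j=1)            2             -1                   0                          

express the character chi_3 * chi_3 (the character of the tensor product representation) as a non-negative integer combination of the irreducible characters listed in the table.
chi_3 tensor chi_3 = chi_1 + chi_2 + chi_3 (all other irreducibles have multiplicity 0).

The character of a tensor product is the pointwise product (chi_3 * chi_3)(C) = chi_3(C) * chi_3(C):
  {e}: (2)*(2), {r^1, r^2}: (-1)*(-1), {s, sr, ..., sr^2}: (0)*(0)
so (chi_3 * chi_3) takes values
  {e} -> 4, {r^1, r^2} -> 1, {s, sr, ..., sr^2} -> 0.
Now take the inner product of this character with each irreducible chi from the table, <chi_3*chi_3, chi> = (1/6) sum_C |C| (chi_3*chi_3)(C) conj(chi(C)):
  <chi_3*chi_3, chi_1> = (1/6)[1*(4)*conj(1) + 2*(1)*conj(1) + 3*(0)*conj(1)]
      = (1/6)[(4) + (2) + (0)] = 6/6 = 1
  <chi_3*chi_3, chi_2> = (1/6)[1*(4)*conj(1) + 2*(1)*conj(1) + 3*(0)*conj(-1)]
      = (1/6)[(4) + (2) + (0)] = 6/6 = 1
  <chi_3*chi_3, chi_3> = (1/6)[1*(4)*conj(2) + 2*(1)*conj(-1) + 3*(0)*conj(0)]
      = (1/6)[(8) + (-2) + (0)] = 6/6 = 1
Hence the multiplicities are chi_1: 1, chi_2: 1, chi_3: 1. Dimension check: dim(chi_3)*dim(chi_3) = 2*2 = 4 and sum (mult * dim) = 1*1 + 1*1 + 1*2 = 4.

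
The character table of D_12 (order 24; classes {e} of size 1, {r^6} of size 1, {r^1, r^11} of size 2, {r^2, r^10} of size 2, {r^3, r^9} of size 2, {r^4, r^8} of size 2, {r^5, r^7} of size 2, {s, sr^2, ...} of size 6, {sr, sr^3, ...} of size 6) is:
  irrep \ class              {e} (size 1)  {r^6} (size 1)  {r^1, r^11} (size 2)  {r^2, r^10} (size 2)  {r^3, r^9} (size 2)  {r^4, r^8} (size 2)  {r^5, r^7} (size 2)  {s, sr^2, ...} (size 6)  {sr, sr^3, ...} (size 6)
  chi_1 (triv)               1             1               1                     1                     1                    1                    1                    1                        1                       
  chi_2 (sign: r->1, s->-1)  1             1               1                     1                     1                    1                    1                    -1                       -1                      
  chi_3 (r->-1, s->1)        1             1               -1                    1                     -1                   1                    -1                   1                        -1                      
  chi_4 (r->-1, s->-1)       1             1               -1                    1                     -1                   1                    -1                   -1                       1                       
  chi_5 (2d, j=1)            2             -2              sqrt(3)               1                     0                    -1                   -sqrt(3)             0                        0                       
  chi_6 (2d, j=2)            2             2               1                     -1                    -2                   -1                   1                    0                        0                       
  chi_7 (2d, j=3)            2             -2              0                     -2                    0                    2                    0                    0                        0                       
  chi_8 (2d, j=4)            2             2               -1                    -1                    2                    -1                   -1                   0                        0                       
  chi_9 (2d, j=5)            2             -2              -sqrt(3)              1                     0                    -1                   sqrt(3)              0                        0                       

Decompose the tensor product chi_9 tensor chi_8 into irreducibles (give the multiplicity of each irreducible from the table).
chi_9 tensor chi_8 = chi_5 + chi_7 (all other irreducibles have multiplicity 0).

Why: The character of a tensor product is the pointwise product (chi_9 * chi_8)(C) = chi_9(C) * chi_8(C):
  {e}: (2)*(2), {r^6}: (-2)*(2), {r^1, r^11}: (-sqrt(3))*(-1), {r^2, r^10}: (1)*(-1), {r^3, r^9}: (0)*(2), {r^4, r^8}: (-1)*(-1), {r^5, r^7}: (sqrt(3))*(-1), {s, sr^2, ...}: (0)*(0), {sr, sr^3, ...}: (0)*(0)
so (chi_9 * chi_8) takes values
  {e} -> 4, {r^6} -> -4, {r^1, r^11} -> sqrt(3), {r^2, r^10} -> -1, {r^3, r^9} -> 0, {r^4, r^8} -> 1, {r^5, r^7} -> -sqrt(3), {s, sr^2, ...} -> 0, {sr, sr^3, ...} -> 0.
Now take the inner product of this character with each irreducible chi from the table, <chi_9*chi_8, chi> = (1/24) sum_C |C| (chi_9*chi_8)(C) conj(chi(C)):
  <chi_9*chi_8, chi_1> = (1/24)[1*(4)*conj(1) + 1*(-4)*conj(1) + 2*(sqrt(3))*conj(1) + 2*(-1)*conj(1) + 2*(0)*conj(1) + 2*(1)*conj(1) + 2*(-sqrt(3))*conj(1) + 6*(0)*conj(1) + 6*(0)*conj(1)]
      = (1/24)[(4) + (-4) + (2*sqrt(3)) + (-2) + (0) + (2) + (-2*sqrt(3)) + (0) + (0)] = 0/24 = 0
  <chi_9*chi_8, chi_2> = (1/24)[1*(4)*conj(1) + 1*(-4)*conj(1) + 2*(sqrt(3))*conj(1) + 2*(-1)*conj(1) + 2*(0)*conj(1) + 2*(1)*conj(1) + 2*(-sqrt(3))*conj(1) + 6*(0)*conj(-1) + 6*(0)*conj(-1)]
      = (1/24)[(4) + (-4) + (2*sqrt(3)) + (-2) + (0) + (2) + (-2*sqrt(3)) + (0) + (0)] = 0/24 = 0
  <chi_9*chi_8, chi_3> = (1/24)[1*(4)*conj(1) + 1*(-4)*conj(1) + 2*(sqrt(3))*conj(-1) + 2*(-1)*conj(1) + 2*(0)*conj(-1) + 2*(1)*conj(1) + 2*(-sqrt(3))*conj(-1) + 6*(0)*conj(1) + 6*(0)*conj(-1)]
      = (1/24)[(4) + (-4) + (-2*sqrt(3)) + (-2) + (0) + (2) + (2*sqrt(3)) + (0) + (0)] = 0/24 = 0
  <chi_9*chi_8, chi_4> = (1/24)[1*(4)*conj(1) + 1*(-4)*conj(1) + 2*(sqrt(3))*conj(-1) + 2*(-1)*conj(1) + 2*(0)*conj(-1) + 2*(1)*conj(1) + 2*(-sqrt(3))*conj(-1) + 6*(0)*conj(-1) + 6*(0)*conj(1)]
      = (1/24)[(4) + (-4) + (-2*sqrt(3)) + (-2) + (0) + (2) + (2*sqrt(3)) + (0) + (0)] = 0/24 = 0
  <chi_9*chi_8, chi_5> = (1/24)[1*(4)*conj(2) + 1*(-4)*conj(-2) + 2*(sqrt(3))*conj(sqrt(3)) + 2*(-1)*conj(1) + 2*(0)*conj(0) + 2*(1)*conj(-1) + 2*(-sqrt(3))*conj(-sqrt(3)) + 6*(0)*conj(0) + 6*(0)*conj(0)]
      = (1/24)[(8) + (8) + (6) + (-2) + (0) + (-2) + (6) + (0) + (0)] = 24/24 = 1
  <chi_9*chi_8, chi_6> = (1/24)[1*(4)*conj(2) + 1*(-4)*conj(2) + 2*(sqrt(3))*conj(1) + 2*(-1)*conj(-1) + 2*(0)*conj(-2) + 2*(1)*conj(-1) + 2*(-sqrt(3))*conj(1) + 6*(0)*conj(0) + 6*(0)*conj(0)]
      = (1/24)[(8) + (-8) + (2*sqrt(3)) + (2) + (0) + (-2) + (-2*sqrt(3)) + (0) + (0)] = 0/24 = 0
  <chi_9*chi_8, chi_7> = (1/24)[1*(4)*conj(2) + 1*(-4)*conj(-2) + 2*(sqrt(3))*conj(0) + 2*(-1)*conj(-2) + 2*(0)*conj(0) + 2*(1)*conj(2) + 2*(-sqrt(3))*conj(0) + 6*(0)*conj(0) + 6*(0)*conj(0)]
      = (1/24)[(8) + (8) + (0) + (4) + (0) + (4) + (0) + (0) + (0)] = 24/24 = 1
  <chi_9*chi_8, chi_8> = (1/24)[1*(4)*conj(2) + 1*(-4)*conj(2) + 2*(sqrt(3))*conj(-1) + 2*(-1)*conj(-1) + 2*(0)*conj(2) + 2*(1)*conj(-1) + 2*(-sqrt(3))*conj(-1) + 6*(0)*conj(0) + 6*(0)*conj(0)]
      = (1/24)[(8) + (-8) + (-2*sqrt(3)) + (2) + (0) + (-2) + (2*sqrt(3)) + (0) + (0)] = 0/24 = 0
  <chi_9*chi_8, chi_9> = (1/24)[1*(4)*conj(2) + 1*(-4)*conj(-2) + 2*(sqrt(3))*conj(-sqrt(3)) + 2*(-1)*conj(1) + 2*(0)*conj(0) + 2*(1)*conj(-1) + 2*(-sqrt(3))*conj(sqrt(3)) + 6*(0)*conj(0) + 6*(0)*conj(0)]
      = (1/24)[(8) + (8) + (-6) + (-2) + (0) + (-2) + (-6) + (0) + (0)] = 0/24 = 0
Hence the multiplicities are chi_5: 1, chi_7: 1. Dimension check: dim(chi_9)*dim(chi_8) = 2*2 = 4 and sum (mult * dim) = 1*2 + 1*2 = 4.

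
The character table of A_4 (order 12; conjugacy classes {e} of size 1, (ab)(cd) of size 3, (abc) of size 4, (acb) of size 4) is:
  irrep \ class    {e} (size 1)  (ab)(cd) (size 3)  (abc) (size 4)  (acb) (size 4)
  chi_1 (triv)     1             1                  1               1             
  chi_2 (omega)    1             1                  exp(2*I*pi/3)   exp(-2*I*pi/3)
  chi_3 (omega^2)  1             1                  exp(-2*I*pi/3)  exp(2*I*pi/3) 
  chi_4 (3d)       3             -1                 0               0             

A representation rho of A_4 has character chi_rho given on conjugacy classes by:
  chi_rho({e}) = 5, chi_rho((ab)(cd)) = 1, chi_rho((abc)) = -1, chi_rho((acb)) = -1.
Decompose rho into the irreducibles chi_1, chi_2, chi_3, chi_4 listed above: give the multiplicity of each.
Multiplicities: chi_1: 0, chi_2: 1, chi_3: 1, chi_4: 1.

Working: Use <chi_rho, chi> = (1/|G|) sum_C |C| * chi_rho(C) * conj(chi(C)) with |G| = 12 for each irreducible chi in the table:
  <chi_rho, chi_1> = (1/12)[1*(5)*conj(1) + 3*(1)*conj(1) + 4*(-1)*conj(1) + 4*(-1)*conj(1)]
      = (1/12)[(5) + (3) + (-4) + (-4)] = 0/12 = 0
  <chi_rho, chi_2> = (1/12)[1*(5)*conj(1) + 3*(1)*conj(1) + 4*(-1)*conj(exp(2*I*pi/3)) + 4*(-1)*conj(exp(-2*I*pi/3))]
      = (1/12)[(5) + (3) + (4 + 4*exp(2*I*pi/3)) + (4 + 4*exp(-2*I*pi/3))] = 12/12 = 1
  <chi_rho, chi_3> = (1/12)[1*(5)*conj(1) + 3*(1)*conj(1) + 4*(-1)*conj(exp(-2*I*pi/3)) + 4*(-1)*conj(exp(2*I*pi/3))]
      = (1/12)[(5) + (3) + (4 + 4*exp(-2*I*pi/3)) + (4 + 4*exp(2*I*pi/3))] = 12/12 = 1
  <chi_rho, chi_4> = (1/12)[1*(5)*conj(3) + 3*(1)*conj(-1) + 4*(-1)*conj(0) + 4*(-1)*conj(0)]
      = (1/12)[(15) + (-3) + (0) + (0)] = 12/12 = 1
(Exp terms are combined using exp(i*s)*conj(exp(i*t)) = exp(i*(s-t)), and sums of them are collapsed using the identity that for every m > 1 the m distinct m-th roots of unity sum to 0, e.g. 1 + exp(2*I*pi/3) + exp(-2*I*pi/3) = 0.)
Dimension check: dim(rho) = sum (mult * dim) = 0*1 + 1*1 + 1*1 + 1*3 = 5 = chi_rho(e) = 5.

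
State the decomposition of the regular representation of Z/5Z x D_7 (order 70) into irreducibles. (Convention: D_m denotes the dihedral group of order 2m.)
Each irreducible V_i of dimension d_i appears with multiplicity d_i, i.e. rho_reg = (direct sum over all irreducibles V_i) d_i V_i. The irreducible dimensions for Z/5Z x D_7 are 1, 1, 1, 1, 1, 1, 1, 1, 1, 1, 2, 2, 2, 2, 2, 2, 2, 2, 2, 2, 2, 2, 2, 2, 2: 10 irreducibles of dimension 1, each with multiplicity 1; 15 irreducibles of dimension 2, each with multiplicity 2. Total dimension 10*1*1 + 15*2*2 = 70 = |G|.

Derivation: General theorem: in the regular representation of a finite group G, each irreducible appears with multiplicity equal to its dimension. Check: dim(rho_reg) = sum d_i^2 = 1 + 1 + 1 + 1 + 1 + 1 + 1 + 1 + 1 + 1 + 4 + 4 + 4 + 4 + 4 + 4 + 4 + 4 + 4 + 4 + 4 + 4 + 4 + 4 + 4 = 70 = |G|.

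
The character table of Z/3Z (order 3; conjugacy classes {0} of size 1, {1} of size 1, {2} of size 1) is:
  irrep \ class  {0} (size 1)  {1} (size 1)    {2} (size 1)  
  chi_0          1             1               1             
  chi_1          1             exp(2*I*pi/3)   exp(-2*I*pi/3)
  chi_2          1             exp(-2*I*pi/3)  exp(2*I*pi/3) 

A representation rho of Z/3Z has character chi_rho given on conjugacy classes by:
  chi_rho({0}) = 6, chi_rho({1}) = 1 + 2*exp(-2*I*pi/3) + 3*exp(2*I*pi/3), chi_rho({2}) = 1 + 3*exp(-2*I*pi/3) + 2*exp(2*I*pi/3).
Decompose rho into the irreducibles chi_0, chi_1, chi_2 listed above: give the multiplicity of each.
Multiplicities: chi_0: 1, chi_1: 3, chi_2: 2.

Working: Use <chi_rho, chi> = (1/|G|) sum_C |C| * chi_rho(C) * conj(chi(C)) with |G| = 3 for each irreducible chi in the table:
  <chi_rho, chi_0> = (1/3)[1*(6)*conj(1) + 1*(1 + 2*exp(-2*I*pi/3) + 3*exp(2*I*pi/3))*conj(1) + 1*(1 + 3*exp(-2*I*pi/3) + 2*exp(2*I*pi/3))*conj(1)]
      = (1/3)[(6) + (1 + 2*exp(-2*I*pi/3) + 3*exp(2*I*pi/3)) + (1 + 3*exp(-2*I*pi/3) + 2*exp(2*I*pi/3))] = 3/3 = 1
  <chi_rho, chi_1> = (1/3)[1*(6)*conj(1) + 1*(1 + 2*exp(-2*I*pi/3) + 3*exp(2*I*pi/3))*conj(exp(2*I*pi/3)) + 1*(1 + 3*exp(-2*I*pi/3) + 2*exp(2*I*pi/3))*conj(exp(-2*I*pi/3))]
      = (1/3)[(6) + (3 + exp(-2*I*pi/3) + 2*exp(2*I*pi/3)) + (3 + 2*exp(-2*I*pi/3) + exp(2*I*pi/3))] = 9/3 = 3
  <chi_rho, chi_2> = (1/3)[1*(6)*conj(1) + 1*(1 + 2*exp(-2*I*pi/3) + 3*exp(2*I*pi/3))*conj(exp(-2*I*pi/3)) + 1*(1 + 3*exp(-2*I*pi/3) + 2*exp(2*I*pi/3))*conj(exp(2*I*pi/3))]
      = (1/3)[(6) + (2 + 3*exp(-2*I*pi/3) + exp(2*I*pi/3)) + (2 + exp(-2*I*pi/3) + 3*exp(2*I*pi/3))] = 6/3 = 2
(Exp terms are combined using exp(i*s)*conj(exp(i*t)) = exp(i*(s-t)), and sums of them are collapsed using the identity that for every m > 1 the m distinct m-th roots of unity sum to 0, e.g. 1 + exp(2*I*pi/3) + exp(-2*I*pi/3) = 0.)
Dimension check: dim(rho) = sum (mult * dim) = 1*1 + 3*1 + 2*1 = 6 = chi_rho(e) = 6.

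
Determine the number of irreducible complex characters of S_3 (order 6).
3

Argument: The number of irreducible complex representations of a finite group equals its number of conjugacy classes. Conjugacy classes in S_3 correspond to cycle types, i.e. partitions of 3; there are p(3) = 3 of them, so S_3 (order 6) has exactly 3 irreducible complex representations.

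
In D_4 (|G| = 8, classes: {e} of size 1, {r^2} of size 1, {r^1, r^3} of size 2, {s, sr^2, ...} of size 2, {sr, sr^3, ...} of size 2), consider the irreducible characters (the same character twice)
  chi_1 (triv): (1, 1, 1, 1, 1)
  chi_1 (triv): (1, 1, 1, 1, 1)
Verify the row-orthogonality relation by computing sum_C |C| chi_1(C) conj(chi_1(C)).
Sum = 8 = |G| = 8; so <chi_1, chi_1> = 1 (norm-1 confirms irreducibility).

Justification: Compute term by term over conjugacy classes (|C| * chi_1(C) * conj(chi_1(C))):
  1*(1)*conj(1) + 1*(1)*conj(1) + 2*(1)*conj(1) + 2*(1)*conj(1) + 2*(1)*conj(1)
  = (1) + (1) + (2) + (2) + (2)
  = 8.
Dividing by |G| = 8 gives 8/8 = 1, matching the row-orthogonality relation <chi_1, chi_1> = [chi_1 = chi_1].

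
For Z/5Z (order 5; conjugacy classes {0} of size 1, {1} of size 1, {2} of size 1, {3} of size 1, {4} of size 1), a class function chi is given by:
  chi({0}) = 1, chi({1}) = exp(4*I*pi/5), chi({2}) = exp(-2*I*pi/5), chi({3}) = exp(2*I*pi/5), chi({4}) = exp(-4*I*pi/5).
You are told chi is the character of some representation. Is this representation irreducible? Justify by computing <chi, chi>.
Irreducible: <chi, chi> = 1.

Explanation: <chi, chi> = (1/|G|) sum_C |C| * |chi(C)|^2 = (1/5)[1*|1|^2 + 1*|exp(4*I*pi/5)|^2 + 1*|exp(-2*I*pi/5)|^2 + 1*|exp(2*I*pi/5)|^2 + 1*|exp(-4*I*pi/5)|^2]
  = (1/5)[(1) + (1) + (1) + (1) + (1)] = 5/5 = 1.
(Exp terms are combined using exp(i*s)*conj(exp(i*t)) = exp(i*(s-t)), and sums of them are collapsed using the identity that for every m > 1 the m distinct m-th roots of unity sum to 0, e.g. 1 + exp(2*I*pi/3) + exp(-2*I*pi/3) = 0.)
A character is irreducible iff <chi, chi> = 1, so this representation is irreducible.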